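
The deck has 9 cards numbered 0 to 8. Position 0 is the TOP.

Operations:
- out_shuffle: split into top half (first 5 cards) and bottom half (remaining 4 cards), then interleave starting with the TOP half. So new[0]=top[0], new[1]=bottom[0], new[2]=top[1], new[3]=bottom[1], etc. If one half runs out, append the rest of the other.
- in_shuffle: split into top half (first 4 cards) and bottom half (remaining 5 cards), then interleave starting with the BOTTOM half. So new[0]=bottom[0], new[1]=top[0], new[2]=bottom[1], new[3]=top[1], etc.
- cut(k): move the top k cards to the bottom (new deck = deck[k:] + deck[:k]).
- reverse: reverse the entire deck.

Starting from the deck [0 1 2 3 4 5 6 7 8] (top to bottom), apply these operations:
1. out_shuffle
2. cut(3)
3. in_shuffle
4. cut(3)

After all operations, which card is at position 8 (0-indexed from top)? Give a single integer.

Answer: 4

Derivation:
After op 1 (out_shuffle): [0 5 1 6 2 7 3 8 4]
After op 2 (cut(3)): [6 2 7 3 8 4 0 5 1]
After op 3 (in_shuffle): [8 6 4 2 0 7 5 3 1]
After op 4 (cut(3)): [2 0 7 5 3 1 8 6 4]
Position 8: card 4.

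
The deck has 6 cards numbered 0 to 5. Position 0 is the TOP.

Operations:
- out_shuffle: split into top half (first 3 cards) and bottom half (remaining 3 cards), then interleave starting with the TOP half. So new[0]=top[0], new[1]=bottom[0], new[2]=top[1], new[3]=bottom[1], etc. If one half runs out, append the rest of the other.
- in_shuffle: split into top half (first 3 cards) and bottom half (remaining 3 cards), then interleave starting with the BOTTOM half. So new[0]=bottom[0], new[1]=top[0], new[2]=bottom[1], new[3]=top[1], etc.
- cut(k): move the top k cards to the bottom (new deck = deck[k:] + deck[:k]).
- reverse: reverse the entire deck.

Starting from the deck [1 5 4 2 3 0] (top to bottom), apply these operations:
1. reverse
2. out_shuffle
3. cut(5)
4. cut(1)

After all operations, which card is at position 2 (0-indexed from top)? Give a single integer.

Answer: 3

Derivation:
After op 1 (reverse): [0 3 2 4 5 1]
After op 2 (out_shuffle): [0 4 3 5 2 1]
After op 3 (cut(5)): [1 0 4 3 5 2]
After op 4 (cut(1)): [0 4 3 5 2 1]
Position 2: card 3.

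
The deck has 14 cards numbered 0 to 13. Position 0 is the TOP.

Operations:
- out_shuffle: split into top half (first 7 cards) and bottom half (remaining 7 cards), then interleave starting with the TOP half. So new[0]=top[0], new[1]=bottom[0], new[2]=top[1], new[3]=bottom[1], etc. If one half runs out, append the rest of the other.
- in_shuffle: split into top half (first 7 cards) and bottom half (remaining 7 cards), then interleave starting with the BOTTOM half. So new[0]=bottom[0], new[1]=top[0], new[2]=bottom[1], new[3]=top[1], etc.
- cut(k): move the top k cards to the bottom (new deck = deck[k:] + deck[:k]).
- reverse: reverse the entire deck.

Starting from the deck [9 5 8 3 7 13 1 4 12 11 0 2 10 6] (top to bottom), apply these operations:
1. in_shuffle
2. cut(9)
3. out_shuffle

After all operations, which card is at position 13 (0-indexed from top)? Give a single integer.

After op 1 (in_shuffle): [4 9 12 5 11 8 0 3 2 7 10 13 6 1]
After op 2 (cut(9)): [7 10 13 6 1 4 9 12 5 11 8 0 3 2]
After op 3 (out_shuffle): [7 12 10 5 13 11 6 8 1 0 4 3 9 2]
Position 13: card 2.

Answer: 2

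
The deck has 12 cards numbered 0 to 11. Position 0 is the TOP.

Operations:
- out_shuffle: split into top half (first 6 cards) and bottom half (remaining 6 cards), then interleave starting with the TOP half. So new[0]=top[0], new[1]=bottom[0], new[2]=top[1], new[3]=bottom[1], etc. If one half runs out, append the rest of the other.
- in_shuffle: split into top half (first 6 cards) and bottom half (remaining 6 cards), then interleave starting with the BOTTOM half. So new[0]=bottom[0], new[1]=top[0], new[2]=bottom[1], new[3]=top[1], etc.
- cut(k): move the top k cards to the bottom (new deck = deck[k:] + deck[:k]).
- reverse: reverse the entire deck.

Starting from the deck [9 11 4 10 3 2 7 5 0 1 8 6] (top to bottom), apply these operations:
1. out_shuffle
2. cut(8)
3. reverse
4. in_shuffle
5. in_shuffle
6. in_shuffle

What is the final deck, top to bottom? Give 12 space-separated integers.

Answer: 5 2 10 7 3 4 6 1 11 8 0 9

Derivation:
After op 1 (out_shuffle): [9 7 11 5 4 0 10 1 3 8 2 6]
After op 2 (cut(8)): [3 8 2 6 9 7 11 5 4 0 10 1]
After op 3 (reverse): [1 10 0 4 5 11 7 9 6 2 8 3]
After op 4 (in_shuffle): [7 1 9 10 6 0 2 4 8 5 3 11]
After op 5 (in_shuffle): [2 7 4 1 8 9 5 10 3 6 11 0]
After op 6 (in_shuffle): [5 2 10 7 3 4 6 1 11 8 0 9]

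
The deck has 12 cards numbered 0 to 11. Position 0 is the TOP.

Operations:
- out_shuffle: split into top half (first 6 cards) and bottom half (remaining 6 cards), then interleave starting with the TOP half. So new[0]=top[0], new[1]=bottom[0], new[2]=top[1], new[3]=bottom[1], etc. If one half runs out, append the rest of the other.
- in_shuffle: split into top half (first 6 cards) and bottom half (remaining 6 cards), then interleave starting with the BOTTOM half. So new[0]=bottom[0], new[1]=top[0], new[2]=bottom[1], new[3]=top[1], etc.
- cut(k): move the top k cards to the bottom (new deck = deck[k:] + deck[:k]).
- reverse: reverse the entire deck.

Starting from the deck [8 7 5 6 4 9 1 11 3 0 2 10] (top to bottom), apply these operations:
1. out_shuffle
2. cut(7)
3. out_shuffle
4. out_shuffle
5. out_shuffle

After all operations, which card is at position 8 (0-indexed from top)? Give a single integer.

After op 1 (out_shuffle): [8 1 7 11 5 3 6 0 4 2 9 10]
After op 2 (cut(7)): [0 4 2 9 10 8 1 7 11 5 3 6]
After op 3 (out_shuffle): [0 1 4 7 2 11 9 5 10 3 8 6]
After op 4 (out_shuffle): [0 9 1 5 4 10 7 3 2 8 11 6]
After op 5 (out_shuffle): [0 7 9 3 1 2 5 8 4 11 10 6]
Position 8: card 4.

Answer: 4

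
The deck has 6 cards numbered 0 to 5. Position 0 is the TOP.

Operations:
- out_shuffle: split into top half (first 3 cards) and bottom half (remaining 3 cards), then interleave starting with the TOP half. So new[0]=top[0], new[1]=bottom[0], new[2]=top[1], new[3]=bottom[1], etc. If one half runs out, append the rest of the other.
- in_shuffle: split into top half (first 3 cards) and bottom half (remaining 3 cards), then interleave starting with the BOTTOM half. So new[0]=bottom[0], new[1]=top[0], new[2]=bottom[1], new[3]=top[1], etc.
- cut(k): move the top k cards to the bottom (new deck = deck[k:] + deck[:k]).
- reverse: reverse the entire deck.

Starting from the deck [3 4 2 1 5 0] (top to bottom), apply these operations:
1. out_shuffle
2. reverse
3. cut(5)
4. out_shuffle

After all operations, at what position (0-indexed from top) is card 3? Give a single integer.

Answer: 0

Derivation:
After op 1 (out_shuffle): [3 1 4 5 2 0]
After op 2 (reverse): [0 2 5 4 1 3]
After op 3 (cut(5)): [3 0 2 5 4 1]
After op 4 (out_shuffle): [3 5 0 4 2 1]
Card 3 is at position 0.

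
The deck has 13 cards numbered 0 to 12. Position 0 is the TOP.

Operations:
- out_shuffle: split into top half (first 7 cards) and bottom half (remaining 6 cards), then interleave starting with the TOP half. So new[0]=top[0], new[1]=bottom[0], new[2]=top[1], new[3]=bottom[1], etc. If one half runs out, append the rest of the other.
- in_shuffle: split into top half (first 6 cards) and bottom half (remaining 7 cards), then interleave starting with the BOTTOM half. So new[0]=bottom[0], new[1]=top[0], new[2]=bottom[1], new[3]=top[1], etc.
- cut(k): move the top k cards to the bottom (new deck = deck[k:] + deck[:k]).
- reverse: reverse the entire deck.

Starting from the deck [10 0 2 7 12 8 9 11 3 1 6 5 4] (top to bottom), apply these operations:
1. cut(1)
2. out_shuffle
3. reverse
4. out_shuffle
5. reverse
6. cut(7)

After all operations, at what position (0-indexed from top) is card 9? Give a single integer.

Answer: 1

Derivation:
After op 1 (cut(1)): [0 2 7 12 8 9 11 3 1 6 5 4 10]
After op 2 (out_shuffle): [0 3 2 1 7 6 12 5 8 4 9 10 11]
After op 3 (reverse): [11 10 9 4 8 5 12 6 7 1 2 3 0]
After op 4 (out_shuffle): [11 6 10 7 9 1 4 2 8 3 5 0 12]
After op 5 (reverse): [12 0 5 3 8 2 4 1 9 7 10 6 11]
After op 6 (cut(7)): [1 9 7 10 6 11 12 0 5 3 8 2 4]
Card 9 is at position 1.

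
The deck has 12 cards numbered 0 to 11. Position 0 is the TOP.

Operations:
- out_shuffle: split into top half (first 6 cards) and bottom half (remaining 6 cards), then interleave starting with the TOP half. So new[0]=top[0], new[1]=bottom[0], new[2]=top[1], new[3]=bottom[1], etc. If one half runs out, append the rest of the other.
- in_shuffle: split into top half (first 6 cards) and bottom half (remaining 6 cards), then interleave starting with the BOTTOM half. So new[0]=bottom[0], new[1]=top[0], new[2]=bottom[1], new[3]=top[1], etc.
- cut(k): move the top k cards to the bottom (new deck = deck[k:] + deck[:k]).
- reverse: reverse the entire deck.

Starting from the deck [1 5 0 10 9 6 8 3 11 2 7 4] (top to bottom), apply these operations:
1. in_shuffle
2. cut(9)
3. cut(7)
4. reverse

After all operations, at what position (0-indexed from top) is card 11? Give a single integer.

Answer: 11

Derivation:
After op 1 (in_shuffle): [8 1 3 5 11 0 2 10 7 9 4 6]
After op 2 (cut(9)): [9 4 6 8 1 3 5 11 0 2 10 7]
After op 3 (cut(7)): [11 0 2 10 7 9 4 6 8 1 3 5]
After op 4 (reverse): [5 3 1 8 6 4 9 7 10 2 0 11]
Card 11 is at position 11.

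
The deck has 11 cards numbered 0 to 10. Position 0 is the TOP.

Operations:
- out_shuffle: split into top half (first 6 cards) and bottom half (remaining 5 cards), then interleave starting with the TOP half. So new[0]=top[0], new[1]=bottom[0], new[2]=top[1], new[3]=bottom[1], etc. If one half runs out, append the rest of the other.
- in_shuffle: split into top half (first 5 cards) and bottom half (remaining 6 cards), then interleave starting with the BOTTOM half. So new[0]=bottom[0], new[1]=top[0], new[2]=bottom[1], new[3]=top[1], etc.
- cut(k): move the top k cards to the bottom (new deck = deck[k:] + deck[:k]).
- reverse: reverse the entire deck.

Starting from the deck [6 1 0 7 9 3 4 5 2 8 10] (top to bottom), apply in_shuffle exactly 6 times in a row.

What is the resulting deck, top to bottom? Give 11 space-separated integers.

After op 1 (in_shuffle): [3 6 4 1 5 0 2 7 8 9 10]
After op 2 (in_shuffle): [0 3 2 6 7 4 8 1 9 5 10]
After op 3 (in_shuffle): [4 0 8 3 1 2 9 6 5 7 10]
After op 4 (in_shuffle): [2 4 9 0 6 8 5 3 7 1 10]
After op 5 (in_shuffle): [8 2 5 4 3 9 7 0 1 6 10]
After op 6 (in_shuffle): [9 8 7 2 0 5 1 4 6 3 10]

Answer: 9 8 7 2 0 5 1 4 6 3 10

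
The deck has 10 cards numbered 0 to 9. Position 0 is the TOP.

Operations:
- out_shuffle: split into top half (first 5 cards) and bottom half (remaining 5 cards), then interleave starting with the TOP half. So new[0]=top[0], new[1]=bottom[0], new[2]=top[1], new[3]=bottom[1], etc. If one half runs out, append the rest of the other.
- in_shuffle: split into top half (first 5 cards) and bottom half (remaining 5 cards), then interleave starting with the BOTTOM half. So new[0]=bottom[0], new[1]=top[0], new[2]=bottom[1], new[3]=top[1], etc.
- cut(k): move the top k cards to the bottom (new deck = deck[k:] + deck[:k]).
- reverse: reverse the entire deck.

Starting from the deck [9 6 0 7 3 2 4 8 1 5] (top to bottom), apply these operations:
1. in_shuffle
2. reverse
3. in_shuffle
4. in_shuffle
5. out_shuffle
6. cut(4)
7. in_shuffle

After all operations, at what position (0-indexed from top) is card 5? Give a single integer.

After op 1 (in_shuffle): [2 9 4 6 8 0 1 7 5 3]
After op 2 (reverse): [3 5 7 1 0 8 6 4 9 2]
After op 3 (in_shuffle): [8 3 6 5 4 7 9 1 2 0]
After op 4 (in_shuffle): [7 8 9 3 1 6 2 5 0 4]
After op 5 (out_shuffle): [7 6 8 2 9 5 3 0 1 4]
After op 6 (cut(4)): [9 5 3 0 1 4 7 6 8 2]
After op 7 (in_shuffle): [4 9 7 5 6 3 8 0 2 1]
Card 5 is at position 3.

Answer: 3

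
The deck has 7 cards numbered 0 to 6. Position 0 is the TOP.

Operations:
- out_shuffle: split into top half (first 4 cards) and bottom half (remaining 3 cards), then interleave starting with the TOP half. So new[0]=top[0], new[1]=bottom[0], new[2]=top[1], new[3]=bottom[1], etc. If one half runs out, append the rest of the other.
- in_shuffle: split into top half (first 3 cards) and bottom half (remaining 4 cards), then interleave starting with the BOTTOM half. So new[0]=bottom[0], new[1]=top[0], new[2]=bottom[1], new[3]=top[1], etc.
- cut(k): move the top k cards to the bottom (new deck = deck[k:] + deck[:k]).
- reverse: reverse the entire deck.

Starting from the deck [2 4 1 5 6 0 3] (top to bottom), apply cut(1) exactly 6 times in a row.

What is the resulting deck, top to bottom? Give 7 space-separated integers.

Answer: 3 2 4 1 5 6 0

Derivation:
After op 1 (cut(1)): [4 1 5 6 0 3 2]
After op 2 (cut(1)): [1 5 6 0 3 2 4]
After op 3 (cut(1)): [5 6 0 3 2 4 1]
After op 4 (cut(1)): [6 0 3 2 4 1 5]
After op 5 (cut(1)): [0 3 2 4 1 5 6]
After op 6 (cut(1)): [3 2 4 1 5 6 0]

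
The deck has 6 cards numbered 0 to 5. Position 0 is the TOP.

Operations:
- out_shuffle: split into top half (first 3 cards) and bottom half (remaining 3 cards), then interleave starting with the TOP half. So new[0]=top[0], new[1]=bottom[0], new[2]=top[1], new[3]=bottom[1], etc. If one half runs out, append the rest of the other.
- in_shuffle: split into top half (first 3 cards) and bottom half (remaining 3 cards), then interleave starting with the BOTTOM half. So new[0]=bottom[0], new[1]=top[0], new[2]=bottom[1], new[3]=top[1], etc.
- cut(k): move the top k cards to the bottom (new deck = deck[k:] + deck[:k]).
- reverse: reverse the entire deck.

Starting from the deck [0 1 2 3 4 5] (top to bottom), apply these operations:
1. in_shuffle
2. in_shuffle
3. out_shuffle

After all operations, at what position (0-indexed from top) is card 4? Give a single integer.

After op 1 (in_shuffle): [3 0 4 1 5 2]
After op 2 (in_shuffle): [1 3 5 0 2 4]
After op 3 (out_shuffle): [1 0 3 2 5 4]
Card 4 is at position 5.

Answer: 5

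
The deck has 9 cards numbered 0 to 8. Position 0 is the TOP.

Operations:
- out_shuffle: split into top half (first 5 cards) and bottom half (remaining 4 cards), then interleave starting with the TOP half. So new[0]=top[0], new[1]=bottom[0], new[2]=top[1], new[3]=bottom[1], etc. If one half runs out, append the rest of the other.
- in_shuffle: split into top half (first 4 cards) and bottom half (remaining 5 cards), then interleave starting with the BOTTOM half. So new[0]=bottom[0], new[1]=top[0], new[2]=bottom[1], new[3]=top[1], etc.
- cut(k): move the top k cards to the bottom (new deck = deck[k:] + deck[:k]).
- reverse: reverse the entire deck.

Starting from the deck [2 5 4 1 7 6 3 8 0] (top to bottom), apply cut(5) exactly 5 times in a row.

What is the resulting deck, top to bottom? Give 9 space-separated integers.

Answer: 8 0 2 5 4 1 7 6 3

Derivation:
After op 1 (cut(5)): [6 3 8 0 2 5 4 1 7]
After op 2 (cut(5)): [5 4 1 7 6 3 8 0 2]
After op 3 (cut(5)): [3 8 0 2 5 4 1 7 6]
After op 4 (cut(5)): [4 1 7 6 3 8 0 2 5]
After op 5 (cut(5)): [8 0 2 5 4 1 7 6 3]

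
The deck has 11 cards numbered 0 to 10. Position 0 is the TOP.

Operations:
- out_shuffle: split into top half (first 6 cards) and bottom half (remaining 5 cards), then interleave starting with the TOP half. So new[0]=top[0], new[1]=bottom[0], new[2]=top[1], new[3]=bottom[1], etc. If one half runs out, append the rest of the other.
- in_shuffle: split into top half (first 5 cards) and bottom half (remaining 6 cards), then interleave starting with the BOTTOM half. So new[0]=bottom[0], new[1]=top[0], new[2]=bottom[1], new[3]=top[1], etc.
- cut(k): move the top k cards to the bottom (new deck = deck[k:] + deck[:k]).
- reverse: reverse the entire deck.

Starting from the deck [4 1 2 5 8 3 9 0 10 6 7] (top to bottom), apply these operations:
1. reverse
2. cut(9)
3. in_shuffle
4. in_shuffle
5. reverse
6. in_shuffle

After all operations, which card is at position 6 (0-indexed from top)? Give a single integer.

After op 1 (reverse): [7 6 10 0 9 3 8 5 2 1 4]
After op 2 (cut(9)): [1 4 7 6 10 0 9 3 8 5 2]
After op 3 (in_shuffle): [0 1 9 4 3 7 8 6 5 10 2]
After op 4 (in_shuffle): [7 0 8 1 6 9 5 4 10 3 2]
After op 5 (reverse): [2 3 10 4 5 9 6 1 8 0 7]
After op 6 (in_shuffle): [9 2 6 3 1 10 8 4 0 5 7]
Position 6: card 8.

Answer: 8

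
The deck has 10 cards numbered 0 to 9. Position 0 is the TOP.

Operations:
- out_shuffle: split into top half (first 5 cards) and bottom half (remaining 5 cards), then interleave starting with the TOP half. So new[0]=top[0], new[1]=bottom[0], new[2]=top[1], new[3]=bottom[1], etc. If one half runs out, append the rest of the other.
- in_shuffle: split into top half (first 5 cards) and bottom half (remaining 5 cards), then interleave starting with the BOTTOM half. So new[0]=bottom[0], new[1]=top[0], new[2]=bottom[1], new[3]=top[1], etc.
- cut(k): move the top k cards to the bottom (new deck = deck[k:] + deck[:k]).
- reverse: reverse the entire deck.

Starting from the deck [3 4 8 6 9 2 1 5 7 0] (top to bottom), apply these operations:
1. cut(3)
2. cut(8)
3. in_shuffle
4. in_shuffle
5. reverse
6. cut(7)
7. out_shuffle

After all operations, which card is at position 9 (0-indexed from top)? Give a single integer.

Answer: 4

Derivation:
After op 1 (cut(3)): [6 9 2 1 5 7 0 3 4 8]
After op 2 (cut(8)): [4 8 6 9 2 1 5 7 0 3]
After op 3 (in_shuffle): [1 4 5 8 7 6 0 9 3 2]
After op 4 (in_shuffle): [6 1 0 4 9 5 3 8 2 7]
After op 5 (reverse): [7 2 8 3 5 9 4 0 1 6]
After op 6 (cut(7)): [0 1 6 7 2 8 3 5 9 4]
After op 7 (out_shuffle): [0 8 1 3 6 5 7 9 2 4]
Position 9: card 4.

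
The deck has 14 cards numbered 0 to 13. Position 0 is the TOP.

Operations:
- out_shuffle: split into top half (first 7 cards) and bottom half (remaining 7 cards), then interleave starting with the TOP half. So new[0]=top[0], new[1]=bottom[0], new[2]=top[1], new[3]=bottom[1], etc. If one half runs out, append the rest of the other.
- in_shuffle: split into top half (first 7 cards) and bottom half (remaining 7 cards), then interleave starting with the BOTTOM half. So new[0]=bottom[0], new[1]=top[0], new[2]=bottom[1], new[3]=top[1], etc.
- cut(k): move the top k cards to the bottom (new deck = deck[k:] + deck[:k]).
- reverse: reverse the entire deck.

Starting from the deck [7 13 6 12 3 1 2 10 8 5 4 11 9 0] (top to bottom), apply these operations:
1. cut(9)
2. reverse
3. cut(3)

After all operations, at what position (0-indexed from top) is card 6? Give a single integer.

Answer: 3

Derivation:
After op 1 (cut(9)): [5 4 11 9 0 7 13 6 12 3 1 2 10 8]
After op 2 (reverse): [8 10 2 1 3 12 6 13 7 0 9 11 4 5]
After op 3 (cut(3)): [1 3 12 6 13 7 0 9 11 4 5 8 10 2]
Card 6 is at position 3.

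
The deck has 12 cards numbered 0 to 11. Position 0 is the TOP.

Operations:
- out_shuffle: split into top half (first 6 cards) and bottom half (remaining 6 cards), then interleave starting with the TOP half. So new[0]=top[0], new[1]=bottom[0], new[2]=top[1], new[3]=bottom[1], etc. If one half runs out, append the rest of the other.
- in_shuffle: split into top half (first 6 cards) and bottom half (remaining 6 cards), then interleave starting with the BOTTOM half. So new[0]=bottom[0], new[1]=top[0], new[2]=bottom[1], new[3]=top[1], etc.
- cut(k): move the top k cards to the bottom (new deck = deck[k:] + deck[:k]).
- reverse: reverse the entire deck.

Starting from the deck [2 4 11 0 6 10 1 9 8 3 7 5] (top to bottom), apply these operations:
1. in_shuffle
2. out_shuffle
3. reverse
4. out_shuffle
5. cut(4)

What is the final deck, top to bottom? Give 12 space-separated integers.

After op 1 (in_shuffle): [1 2 9 4 8 11 3 0 7 6 5 10]
After op 2 (out_shuffle): [1 3 2 0 9 7 4 6 8 5 11 10]
After op 3 (reverse): [10 11 5 8 6 4 7 9 0 2 3 1]
After op 4 (out_shuffle): [10 7 11 9 5 0 8 2 6 3 4 1]
After op 5 (cut(4)): [5 0 8 2 6 3 4 1 10 7 11 9]

Answer: 5 0 8 2 6 3 4 1 10 7 11 9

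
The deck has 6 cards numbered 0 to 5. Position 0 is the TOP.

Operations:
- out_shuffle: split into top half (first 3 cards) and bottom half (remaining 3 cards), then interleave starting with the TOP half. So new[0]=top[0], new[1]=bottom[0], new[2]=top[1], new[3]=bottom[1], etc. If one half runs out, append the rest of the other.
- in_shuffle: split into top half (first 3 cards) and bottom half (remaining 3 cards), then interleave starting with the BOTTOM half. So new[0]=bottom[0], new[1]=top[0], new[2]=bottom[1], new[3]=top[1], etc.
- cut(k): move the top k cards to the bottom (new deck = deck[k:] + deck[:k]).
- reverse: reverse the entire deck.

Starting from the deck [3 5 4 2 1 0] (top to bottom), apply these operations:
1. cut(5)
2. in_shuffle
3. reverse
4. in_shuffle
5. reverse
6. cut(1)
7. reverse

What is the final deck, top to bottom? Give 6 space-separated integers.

After op 1 (cut(5)): [0 3 5 4 2 1]
After op 2 (in_shuffle): [4 0 2 3 1 5]
After op 3 (reverse): [5 1 3 2 0 4]
After op 4 (in_shuffle): [2 5 0 1 4 3]
After op 5 (reverse): [3 4 1 0 5 2]
After op 6 (cut(1)): [4 1 0 5 2 3]
After op 7 (reverse): [3 2 5 0 1 4]

Answer: 3 2 5 0 1 4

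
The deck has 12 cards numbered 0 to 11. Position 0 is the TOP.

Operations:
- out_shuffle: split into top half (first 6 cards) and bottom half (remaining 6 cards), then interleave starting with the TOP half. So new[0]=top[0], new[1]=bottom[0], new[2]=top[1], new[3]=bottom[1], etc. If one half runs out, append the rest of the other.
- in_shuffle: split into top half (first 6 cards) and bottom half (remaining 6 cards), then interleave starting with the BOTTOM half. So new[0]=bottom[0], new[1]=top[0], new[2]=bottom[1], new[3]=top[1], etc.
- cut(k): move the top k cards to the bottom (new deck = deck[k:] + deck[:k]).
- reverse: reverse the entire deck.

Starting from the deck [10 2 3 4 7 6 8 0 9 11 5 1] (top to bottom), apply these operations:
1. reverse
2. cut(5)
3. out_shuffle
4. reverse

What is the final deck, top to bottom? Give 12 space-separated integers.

After op 1 (reverse): [1 5 11 9 0 8 6 7 4 3 2 10]
After op 2 (cut(5)): [8 6 7 4 3 2 10 1 5 11 9 0]
After op 3 (out_shuffle): [8 10 6 1 7 5 4 11 3 9 2 0]
After op 4 (reverse): [0 2 9 3 11 4 5 7 1 6 10 8]

Answer: 0 2 9 3 11 4 5 7 1 6 10 8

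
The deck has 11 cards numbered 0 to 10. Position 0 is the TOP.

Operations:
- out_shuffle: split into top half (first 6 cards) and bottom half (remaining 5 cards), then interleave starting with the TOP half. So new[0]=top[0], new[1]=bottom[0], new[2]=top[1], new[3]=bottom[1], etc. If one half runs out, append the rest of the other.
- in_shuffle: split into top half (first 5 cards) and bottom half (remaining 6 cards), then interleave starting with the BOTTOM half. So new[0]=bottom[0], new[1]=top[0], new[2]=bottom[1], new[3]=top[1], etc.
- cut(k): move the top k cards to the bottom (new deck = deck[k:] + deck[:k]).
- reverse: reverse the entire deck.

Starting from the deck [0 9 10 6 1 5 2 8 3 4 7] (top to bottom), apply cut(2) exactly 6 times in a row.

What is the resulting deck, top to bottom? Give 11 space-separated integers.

Answer: 9 10 6 1 5 2 8 3 4 7 0

Derivation:
After op 1 (cut(2)): [10 6 1 5 2 8 3 4 7 0 9]
After op 2 (cut(2)): [1 5 2 8 3 4 7 0 9 10 6]
After op 3 (cut(2)): [2 8 3 4 7 0 9 10 6 1 5]
After op 4 (cut(2)): [3 4 7 0 9 10 6 1 5 2 8]
After op 5 (cut(2)): [7 0 9 10 6 1 5 2 8 3 4]
After op 6 (cut(2)): [9 10 6 1 5 2 8 3 4 7 0]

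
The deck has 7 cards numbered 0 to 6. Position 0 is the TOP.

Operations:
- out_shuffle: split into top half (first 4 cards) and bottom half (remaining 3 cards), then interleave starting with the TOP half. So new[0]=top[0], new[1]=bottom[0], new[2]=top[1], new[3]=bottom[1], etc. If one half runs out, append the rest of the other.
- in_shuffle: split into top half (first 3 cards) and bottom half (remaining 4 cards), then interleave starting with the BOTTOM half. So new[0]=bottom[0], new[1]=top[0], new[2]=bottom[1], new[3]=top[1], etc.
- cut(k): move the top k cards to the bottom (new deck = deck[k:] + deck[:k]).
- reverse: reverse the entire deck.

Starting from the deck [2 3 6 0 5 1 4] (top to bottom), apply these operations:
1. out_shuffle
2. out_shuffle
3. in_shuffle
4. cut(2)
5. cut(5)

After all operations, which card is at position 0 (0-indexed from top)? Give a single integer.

After op 1 (out_shuffle): [2 5 3 1 6 4 0]
After op 2 (out_shuffle): [2 6 5 4 3 0 1]
After op 3 (in_shuffle): [4 2 3 6 0 5 1]
After op 4 (cut(2)): [3 6 0 5 1 4 2]
After op 5 (cut(5)): [4 2 3 6 0 5 1]
Position 0: card 4.

Answer: 4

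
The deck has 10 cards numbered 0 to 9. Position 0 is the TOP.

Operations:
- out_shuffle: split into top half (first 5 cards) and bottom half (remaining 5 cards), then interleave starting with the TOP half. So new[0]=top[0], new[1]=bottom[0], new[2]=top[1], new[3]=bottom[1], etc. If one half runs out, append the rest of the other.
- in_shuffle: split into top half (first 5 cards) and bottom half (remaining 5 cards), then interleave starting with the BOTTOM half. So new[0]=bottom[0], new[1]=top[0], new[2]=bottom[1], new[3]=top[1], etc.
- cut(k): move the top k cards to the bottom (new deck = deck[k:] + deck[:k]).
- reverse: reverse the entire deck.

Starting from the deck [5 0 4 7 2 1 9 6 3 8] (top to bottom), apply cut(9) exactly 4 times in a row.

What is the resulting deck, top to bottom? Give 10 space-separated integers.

After op 1 (cut(9)): [8 5 0 4 7 2 1 9 6 3]
After op 2 (cut(9)): [3 8 5 0 4 7 2 1 9 6]
After op 3 (cut(9)): [6 3 8 5 0 4 7 2 1 9]
After op 4 (cut(9)): [9 6 3 8 5 0 4 7 2 1]

Answer: 9 6 3 8 5 0 4 7 2 1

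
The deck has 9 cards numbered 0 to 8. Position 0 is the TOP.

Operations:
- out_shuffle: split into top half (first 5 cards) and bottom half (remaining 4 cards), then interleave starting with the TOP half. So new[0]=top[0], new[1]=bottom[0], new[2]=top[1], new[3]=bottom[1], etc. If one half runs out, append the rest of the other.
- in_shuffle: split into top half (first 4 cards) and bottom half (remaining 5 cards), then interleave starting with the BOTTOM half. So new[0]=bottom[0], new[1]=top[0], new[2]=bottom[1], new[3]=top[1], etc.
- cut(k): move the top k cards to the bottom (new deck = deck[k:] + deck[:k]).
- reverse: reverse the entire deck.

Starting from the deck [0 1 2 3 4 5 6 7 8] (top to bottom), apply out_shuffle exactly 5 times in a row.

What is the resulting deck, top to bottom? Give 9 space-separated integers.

Answer: 0 2 4 6 8 1 3 5 7

Derivation:
After op 1 (out_shuffle): [0 5 1 6 2 7 3 8 4]
After op 2 (out_shuffle): [0 7 5 3 1 8 6 4 2]
After op 3 (out_shuffle): [0 8 7 6 5 4 3 2 1]
After op 4 (out_shuffle): [0 4 8 3 7 2 6 1 5]
After op 5 (out_shuffle): [0 2 4 6 8 1 3 5 7]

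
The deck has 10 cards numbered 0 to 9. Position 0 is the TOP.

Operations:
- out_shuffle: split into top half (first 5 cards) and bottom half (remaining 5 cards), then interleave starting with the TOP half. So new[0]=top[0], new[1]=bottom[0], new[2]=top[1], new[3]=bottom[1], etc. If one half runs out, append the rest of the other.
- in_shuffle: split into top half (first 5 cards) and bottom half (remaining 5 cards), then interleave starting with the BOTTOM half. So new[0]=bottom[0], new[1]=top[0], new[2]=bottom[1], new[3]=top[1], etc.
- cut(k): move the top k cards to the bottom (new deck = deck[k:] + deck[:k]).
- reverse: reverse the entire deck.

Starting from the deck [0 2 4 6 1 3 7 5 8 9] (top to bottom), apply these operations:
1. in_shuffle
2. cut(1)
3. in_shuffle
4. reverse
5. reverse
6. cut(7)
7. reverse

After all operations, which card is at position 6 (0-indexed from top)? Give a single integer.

Answer: 8

Derivation:
After op 1 (in_shuffle): [3 0 7 2 5 4 8 6 9 1]
After op 2 (cut(1)): [0 7 2 5 4 8 6 9 1 3]
After op 3 (in_shuffle): [8 0 6 7 9 2 1 5 3 4]
After op 4 (reverse): [4 3 5 1 2 9 7 6 0 8]
After op 5 (reverse): [8 0 6 7 9 2 1 5 3 4]
After op 6 (cut(7)): [5 3 4 8 0 6 7 9 2 1]
After op 7 (reverse): [1 2 9 7 6 0 8 4 3 5]
Position 6: card 8.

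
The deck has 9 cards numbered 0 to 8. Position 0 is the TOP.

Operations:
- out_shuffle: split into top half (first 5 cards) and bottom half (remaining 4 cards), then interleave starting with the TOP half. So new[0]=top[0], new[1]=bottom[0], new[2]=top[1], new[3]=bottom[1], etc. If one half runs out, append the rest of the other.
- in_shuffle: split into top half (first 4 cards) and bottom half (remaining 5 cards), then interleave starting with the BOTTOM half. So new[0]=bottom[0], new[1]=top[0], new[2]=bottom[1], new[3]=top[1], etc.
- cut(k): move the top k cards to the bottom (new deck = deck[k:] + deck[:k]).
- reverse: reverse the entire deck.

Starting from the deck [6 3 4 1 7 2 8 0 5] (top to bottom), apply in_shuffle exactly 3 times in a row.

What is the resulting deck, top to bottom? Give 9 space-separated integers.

Answer: 0 8 2 7 1 4 3 6 5

Derivation:
After op 1 (in_shuffle): [7 6 2 3 8 4 0 1 5]
After op 2 (in_shuffle): [8 7 4 6 0 2 1 3 5]
After op 3 (in_shuffle): [0 8 2 7 1 4 3 6 5]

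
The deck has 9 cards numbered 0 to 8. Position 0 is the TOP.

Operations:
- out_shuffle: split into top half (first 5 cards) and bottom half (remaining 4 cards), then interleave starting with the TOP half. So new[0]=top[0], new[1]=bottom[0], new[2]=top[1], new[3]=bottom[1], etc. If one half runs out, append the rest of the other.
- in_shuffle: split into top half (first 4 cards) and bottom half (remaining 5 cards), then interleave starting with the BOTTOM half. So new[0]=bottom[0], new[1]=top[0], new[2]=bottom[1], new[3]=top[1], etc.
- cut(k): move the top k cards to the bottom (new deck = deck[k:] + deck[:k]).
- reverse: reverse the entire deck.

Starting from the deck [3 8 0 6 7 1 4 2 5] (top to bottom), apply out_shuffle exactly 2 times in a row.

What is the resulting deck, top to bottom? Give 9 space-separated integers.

After op 1 (out_shuffle): [3 1 8 4 0 2 6 5 7]
After op 2 (out_shuffle): [3 2 1 6 8 5 4 7 0]

Answer: 3 2 1 6 8 5 4 7 0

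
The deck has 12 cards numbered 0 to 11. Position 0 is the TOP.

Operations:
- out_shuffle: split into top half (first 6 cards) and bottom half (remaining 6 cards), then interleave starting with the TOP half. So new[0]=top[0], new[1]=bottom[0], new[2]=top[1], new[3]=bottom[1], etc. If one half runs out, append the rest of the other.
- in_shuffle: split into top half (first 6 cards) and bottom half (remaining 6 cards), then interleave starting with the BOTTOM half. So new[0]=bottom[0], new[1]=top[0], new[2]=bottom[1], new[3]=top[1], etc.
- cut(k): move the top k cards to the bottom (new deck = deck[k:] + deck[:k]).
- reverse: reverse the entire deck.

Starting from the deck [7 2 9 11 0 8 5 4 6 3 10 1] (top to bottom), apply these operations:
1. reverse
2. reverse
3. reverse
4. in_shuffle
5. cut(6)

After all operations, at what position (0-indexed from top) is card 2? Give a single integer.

After op 1 (reverse): [1 10 3 6 4 5 8 0 11 9 2 7]
After op 2 (reverse): [7 2 9 11 0 8 5 4 6 3 10 1]
After op 3 (reverse): [1 10 3 6 4 5 8 0 11 9 2 7]
After op 4 (in_shuffle): [8 1 0 10 11 3 9 6 2 4 7 5]
After op 5 (cut(6)): [9 6 2 4 7 5 8 1 0 10 11 3]
Card 2 is at position 2.

Answer: 2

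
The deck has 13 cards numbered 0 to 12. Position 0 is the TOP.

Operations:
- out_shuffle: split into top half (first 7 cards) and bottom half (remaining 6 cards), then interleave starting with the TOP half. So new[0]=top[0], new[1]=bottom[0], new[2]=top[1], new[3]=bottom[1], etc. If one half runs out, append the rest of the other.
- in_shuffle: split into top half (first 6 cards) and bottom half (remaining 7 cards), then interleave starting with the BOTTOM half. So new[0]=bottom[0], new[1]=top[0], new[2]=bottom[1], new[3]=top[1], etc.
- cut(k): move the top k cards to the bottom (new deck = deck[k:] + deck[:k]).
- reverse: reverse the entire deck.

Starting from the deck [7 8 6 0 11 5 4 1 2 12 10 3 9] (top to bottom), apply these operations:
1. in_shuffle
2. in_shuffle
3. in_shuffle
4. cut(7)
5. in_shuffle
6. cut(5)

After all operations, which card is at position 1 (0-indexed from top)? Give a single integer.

Answer: 4

Derivation:
After op 1 (in_shuffle): [4 7 1 8 2 6 12 0 10 11 3 5 9]
After op 2 (in_shuffle): [12 4 0 7 10 1 11 8 3 2 5 6 9]
After op 3 (in_shuffle): [11 12 8 4 3 0 2 7 5 10 6 1 9]
After op 4 (cut(7)): [7 5 10 6 1 9 11 12 8 4 3 0 2]
After op 5 (in_shuffle): [11 7 12 5 8 10 4 6 3 1 0 9 2]
After op 6 (cut(5)): [10 4 6 3 1 0 9 2 11 7 12 5 8]
Position 1: card 4.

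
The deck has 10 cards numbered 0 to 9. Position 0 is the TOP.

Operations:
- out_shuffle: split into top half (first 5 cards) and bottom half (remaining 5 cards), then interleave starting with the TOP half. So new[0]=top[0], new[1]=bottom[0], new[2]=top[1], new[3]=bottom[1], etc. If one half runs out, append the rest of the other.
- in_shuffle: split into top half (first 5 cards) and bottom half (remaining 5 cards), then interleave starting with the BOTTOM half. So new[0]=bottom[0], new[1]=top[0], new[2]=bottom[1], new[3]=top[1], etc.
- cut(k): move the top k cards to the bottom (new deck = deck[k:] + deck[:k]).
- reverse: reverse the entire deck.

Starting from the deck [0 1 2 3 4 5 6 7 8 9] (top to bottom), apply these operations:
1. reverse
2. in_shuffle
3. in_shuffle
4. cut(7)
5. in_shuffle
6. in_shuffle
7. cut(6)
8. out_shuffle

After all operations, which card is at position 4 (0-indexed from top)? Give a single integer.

Answer: 4

Derivation:
After op 1 (reverse): [9 8 7 6 5 4 3 2 1 0]
After op 2 (in_shuffle): [4 9 3 8 2 7 1 6 0 5]
After op 3 (in_shuffle): [7 4 1 9 6 3 0 8 5 2]
After op 4 (cut(7)): [8 5 2 7 4 1 9 6 3 0]
After op 5 (in_shuffle): [1 8 9 5 6 2 3 7 0 4]
After op 6 (in_shuffle): [2 1 3 8 7 9 0 5 4 6]
After op 7 (cut(6)): [0 5 4 6 2 1 3 8 7 9]
After op 8 (out_shuffle): [0 1 5 3 4 8 6 7 2 9]
Position 4: card 4.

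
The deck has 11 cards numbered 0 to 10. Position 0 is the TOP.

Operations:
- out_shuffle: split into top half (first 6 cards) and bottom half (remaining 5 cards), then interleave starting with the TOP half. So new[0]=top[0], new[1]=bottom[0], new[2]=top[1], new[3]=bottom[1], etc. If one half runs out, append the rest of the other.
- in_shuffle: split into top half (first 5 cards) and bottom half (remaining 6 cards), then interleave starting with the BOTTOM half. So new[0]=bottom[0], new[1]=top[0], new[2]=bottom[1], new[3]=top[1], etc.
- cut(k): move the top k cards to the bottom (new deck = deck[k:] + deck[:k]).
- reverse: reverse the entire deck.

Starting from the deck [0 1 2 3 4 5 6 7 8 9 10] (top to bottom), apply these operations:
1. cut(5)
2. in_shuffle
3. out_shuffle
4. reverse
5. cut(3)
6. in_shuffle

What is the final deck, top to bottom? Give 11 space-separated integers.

After op 1 (cut(5)): [5 6 7 8 9 10 0 1 2 3 4]
After op 2 (in_shuffle): [10 5 0 6 1 7 2 8 3 9 4]
After op 3 (out_shuffle): [10 2 5 8 0 3 6 9 1 4 7]
After op 4 (reverse): [7 4 1 9 6 3 0 8 5 2 10]
After op 5 (cut(3)): [9 6 3 0 8 5 2 10 7 4 1]
After op 6 (in_shuffle): [5 9 2 6 10 3 7 0 4 8 1]

Answer: 5 9 2 6 10 3 7 0 4 8 1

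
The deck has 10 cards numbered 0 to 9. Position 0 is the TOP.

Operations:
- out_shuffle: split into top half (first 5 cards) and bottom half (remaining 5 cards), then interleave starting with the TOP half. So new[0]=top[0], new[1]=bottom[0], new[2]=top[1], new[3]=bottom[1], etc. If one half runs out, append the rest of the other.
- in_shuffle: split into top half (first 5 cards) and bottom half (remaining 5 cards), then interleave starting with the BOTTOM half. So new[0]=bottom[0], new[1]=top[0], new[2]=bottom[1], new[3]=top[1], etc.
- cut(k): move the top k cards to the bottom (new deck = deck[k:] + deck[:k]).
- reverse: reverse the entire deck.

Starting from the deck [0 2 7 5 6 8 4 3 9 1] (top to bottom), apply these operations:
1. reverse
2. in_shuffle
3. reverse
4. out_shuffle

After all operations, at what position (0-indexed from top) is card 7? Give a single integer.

Answer: 1

Derivation:
After op 1 (reverse): [1 9 3 4 8 6 5 7 2 0]
After op 2 (in_shuffle): [6 1 5 9 7 3 2 4 0 8]
After op 3 (reverse): [8 0 4 2 3 7 9 5 1 6]
After op 4 (out_shuffle): [8 7 0 9 4 5 2 1 3 6]
Card 7 is at position 1.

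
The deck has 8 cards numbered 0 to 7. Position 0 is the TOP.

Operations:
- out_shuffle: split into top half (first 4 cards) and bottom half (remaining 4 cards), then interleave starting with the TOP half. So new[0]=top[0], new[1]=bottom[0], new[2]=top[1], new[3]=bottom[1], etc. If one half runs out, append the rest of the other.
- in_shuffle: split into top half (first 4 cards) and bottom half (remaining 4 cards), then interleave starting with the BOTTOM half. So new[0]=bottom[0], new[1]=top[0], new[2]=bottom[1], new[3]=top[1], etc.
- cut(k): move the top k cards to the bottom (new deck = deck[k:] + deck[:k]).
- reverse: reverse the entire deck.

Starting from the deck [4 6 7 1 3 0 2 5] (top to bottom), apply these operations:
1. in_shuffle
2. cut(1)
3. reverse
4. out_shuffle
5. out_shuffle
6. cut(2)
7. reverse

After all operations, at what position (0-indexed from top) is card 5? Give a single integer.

After op 1 (in_shuffle): [3 4 0 6 2 7 5 1]
After op 2 (cut(1)): [4 0 6 2 7 5 1 3]
After op 3 (reverse): [3 1 5 7 2 6 0 4]
After op 4 (out_shuffle): [3 2 1 6 5 0 7 4]
After op 5 (out_shuffle): [3 5 2 0 1 7 6 4]
After op 6 (cut(2)): [2 0 1 7 6 4 3 5]
After op 7 (reverse): [5 3 4 6 7 1 0 2]
Card 5 is at position 0.

Answer: 0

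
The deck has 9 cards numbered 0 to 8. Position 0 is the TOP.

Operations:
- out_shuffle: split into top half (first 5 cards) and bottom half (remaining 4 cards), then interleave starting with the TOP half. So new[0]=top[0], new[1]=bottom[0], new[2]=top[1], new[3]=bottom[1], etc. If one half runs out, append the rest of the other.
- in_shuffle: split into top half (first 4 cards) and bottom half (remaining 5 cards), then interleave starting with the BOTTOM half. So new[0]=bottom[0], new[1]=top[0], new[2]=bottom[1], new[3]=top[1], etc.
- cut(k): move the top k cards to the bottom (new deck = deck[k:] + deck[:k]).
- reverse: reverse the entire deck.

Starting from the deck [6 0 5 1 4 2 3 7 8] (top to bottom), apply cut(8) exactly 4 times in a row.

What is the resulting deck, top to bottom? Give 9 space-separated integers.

After op 1 (cut(8)): [8 6 0 5 1 4 2 3 7]
After op 2 (cut(8)): [7 8 6 0 5 1 4 2 3]
After op 3 (cut(8)): [3 7 8 6 0 5 1 4 2]
After op 4 (cut(8)): [2 3 7 8 6 0 5 1 4]

Answer: 2 3 7 8 6 0 5 1 4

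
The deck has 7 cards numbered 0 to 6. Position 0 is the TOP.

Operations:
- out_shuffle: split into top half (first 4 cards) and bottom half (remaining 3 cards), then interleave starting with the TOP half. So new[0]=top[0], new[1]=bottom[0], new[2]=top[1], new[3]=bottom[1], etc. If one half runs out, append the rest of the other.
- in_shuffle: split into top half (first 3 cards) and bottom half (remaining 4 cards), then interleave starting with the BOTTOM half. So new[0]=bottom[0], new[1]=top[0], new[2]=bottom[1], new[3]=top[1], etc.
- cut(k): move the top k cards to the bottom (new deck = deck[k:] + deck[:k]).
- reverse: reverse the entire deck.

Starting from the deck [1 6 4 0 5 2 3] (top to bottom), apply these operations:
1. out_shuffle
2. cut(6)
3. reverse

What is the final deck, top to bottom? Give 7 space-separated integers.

After op 1 (out_shuffle): [1 5 6 2 4 3 0]
After op 2 (cut(6)): [0 1 5 6 2 4 3]
After op 3 (reverse): [3 4 2 6 5 1 0]

Answer: 3 4 2 6 5 1 0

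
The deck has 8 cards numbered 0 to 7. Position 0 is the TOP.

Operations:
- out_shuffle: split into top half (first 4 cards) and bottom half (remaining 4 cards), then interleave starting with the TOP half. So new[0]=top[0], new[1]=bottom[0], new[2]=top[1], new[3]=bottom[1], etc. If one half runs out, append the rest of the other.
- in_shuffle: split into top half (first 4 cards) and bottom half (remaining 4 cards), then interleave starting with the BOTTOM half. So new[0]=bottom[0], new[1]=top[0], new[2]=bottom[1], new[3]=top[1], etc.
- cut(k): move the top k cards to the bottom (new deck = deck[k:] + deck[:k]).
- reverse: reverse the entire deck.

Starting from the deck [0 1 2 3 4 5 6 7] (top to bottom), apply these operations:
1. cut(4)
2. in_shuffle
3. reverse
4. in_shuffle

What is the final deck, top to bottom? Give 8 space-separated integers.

After op 1 (cut(4)): [4 5 6 7 0 1 2 3]
After op 2 (in_shuffle): [0 4 1 5 2 6 3 7]
After op 3 (reverse): [7 3 6 2 5 1 4 0]
After op 4 (in_shuffle): [5 7 1 3 4 6 0 2]

Answer: 5 7 1 3 4 6 0 2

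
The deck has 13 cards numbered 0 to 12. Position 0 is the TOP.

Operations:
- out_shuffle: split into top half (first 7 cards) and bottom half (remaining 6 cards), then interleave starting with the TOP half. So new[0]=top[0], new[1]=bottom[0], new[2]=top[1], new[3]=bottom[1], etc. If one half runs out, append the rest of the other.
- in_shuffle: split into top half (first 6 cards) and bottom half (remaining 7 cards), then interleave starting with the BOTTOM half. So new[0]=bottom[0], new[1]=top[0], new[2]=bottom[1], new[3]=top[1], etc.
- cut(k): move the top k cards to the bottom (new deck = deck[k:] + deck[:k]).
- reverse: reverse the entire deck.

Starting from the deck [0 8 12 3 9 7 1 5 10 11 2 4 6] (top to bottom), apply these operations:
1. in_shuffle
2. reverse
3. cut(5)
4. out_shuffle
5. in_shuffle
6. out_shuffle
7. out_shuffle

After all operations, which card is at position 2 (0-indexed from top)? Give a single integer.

Answer: 6

Derivation:
After op 1 (in_shuffle): [1 0 5 8 10 12 11 3 2 9 4 7 6]
After op 2 (reverse): [6 7 4 9 2 3 11 12 10 8 5 0 1]
After op 3 (cut(5)): [3 11 12 10 8 5 0 1 6 7 4 9 2]
After op 4 (out_shuffle): [3 1 11 6 12 7 10 4 8 9 5 2 0]
After op 5 (in_shuffle): [10 3 4 1 8 11 9 6 5 12 2 7 0]
After op 6 (out_shuffle): [10 6 3 5 4 12 1 2 8 7 11 0 9]
After op 7 (out_shuffle): [10 2 6 8 3 7 5 11 4 0 12 9 1]
Position 2: card 6.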